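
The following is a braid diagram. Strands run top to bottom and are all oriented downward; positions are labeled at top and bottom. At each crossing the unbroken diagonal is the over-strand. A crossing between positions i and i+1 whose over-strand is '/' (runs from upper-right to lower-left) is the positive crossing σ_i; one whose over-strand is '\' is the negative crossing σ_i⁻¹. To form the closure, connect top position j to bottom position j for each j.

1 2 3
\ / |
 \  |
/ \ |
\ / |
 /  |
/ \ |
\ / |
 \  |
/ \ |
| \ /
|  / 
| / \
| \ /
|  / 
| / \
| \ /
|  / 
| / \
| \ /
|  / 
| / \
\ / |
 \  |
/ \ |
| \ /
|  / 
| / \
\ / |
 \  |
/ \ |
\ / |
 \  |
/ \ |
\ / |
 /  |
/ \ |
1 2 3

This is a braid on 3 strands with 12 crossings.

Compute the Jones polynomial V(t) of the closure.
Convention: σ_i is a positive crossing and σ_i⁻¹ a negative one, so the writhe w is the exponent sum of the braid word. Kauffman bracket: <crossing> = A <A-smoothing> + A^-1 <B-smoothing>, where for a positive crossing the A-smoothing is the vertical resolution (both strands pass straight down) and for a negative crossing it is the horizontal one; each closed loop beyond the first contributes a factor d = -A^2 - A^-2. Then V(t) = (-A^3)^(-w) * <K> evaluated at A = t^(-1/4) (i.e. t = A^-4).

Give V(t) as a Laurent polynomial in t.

Reading the diagram top to bottom ('/'-over between positions i,i+1 = s_i, '\'-over = s_i^-1): braid word = s1^-1 s1 s1^-1 s2 s2 s2 s2 s1^-1 s2 s1^-1 s1^-1 s1.
The presented braid s1^-1 s1 s1^-1 s2 s2 s2 s2 s1^-1 s2 s1^-1 s1^-1 s1 on 3 strands reduces by inverse Markov moves (closure unchanged at each step):
  Deconjugate: the word is γ·β·γ⁻¹ with γ = s1^-1 s1 (prefix) and γ⁻¹ = s1^-1 s1 (suffix); strip both.
Reduced to β = s1^-1 s2 s2 s2 s2 s1^-1 s2 s1^-1 on 3 strands, 8 crossings.
Compute on β:
Braid: s1^-1 s2 s2 s2 s2 s1^-1 s2 s1^-1 on 3 strands, 8 crossings.
Writhe w = (#positive) - (#negative) = 5 - 3 = 2.
State-sum expansion of <K>. There are 2^8 = 256 states.
Each crossing splits two ways (0=vertical, 1=horizontal). The state's weight is A^(#A-smoothings - #B-smoothings) * d^(loops - 1).
Tabulate the states by total A-exponent and number of loops L (A-exp: L × count):
  A^8: L=4 ×1
  A^6: L=3 ×8
  A^4: L=2 ×22, L=4 ×6
  A^2: L=1 ×23, L=3 ×29, L=5 ×4
  A^0: L=2 ×47, L=4 ×22, L=6 ×1
  A^-2: L=3 ×48, L=5 ×8
  A^-4: L=4 ×27, L=6 ×1
  A^-6: L=5 ×8
  A^-8: L=6 ×1
Each group contributes A^e * Σ count * d^(L-1):
Powers of d = -A^2 - A^-2: d^2 = A^4 + 2 + A^-4; d^3 = -A^6 - 3*A^2 - 3*A^-2 - A^-6; d^4 = A^8 + 4*A^4 + 6 + 4*A^-4 + A^-8; d^5 = -A^10 - 5*A^6 - 10*A^2 - 10*A^-2 - 5*A^-6 - A^-10.
  A^8 * (d^3) = -A^14 - 3*A^10 - 3*A^6 - A^2
  A^6 * (8*d^2) = 8*A^10 + 16*A^6 + 8*A^2
  A^4 * (22*d + 6*d^3) = -6*A^10 - 40*A^6 - 40*A^2 - 6*A^-2
  A^2 * (23 + 29*d^2 + 4*d^4) = 4*A^10 + 45*A^6 + 105*A^2 + 45*A^-2 + 4*A^-6
  A^0 * (47*d + 22*d^3 + d^5) = -A^10 - 27*A^6 - 123*A^2 - 123*A^-2 - 27*A^-6 - A^-10
  A^-2 * (48*d^2 + 8*d^4) = 8*A^6 + 80*A^2 + 144*A^-2 + 80*A^-6 + 8*A^-10
  A^-4 * (27*d^3 + d^5) = -A^6 - 32*A^2 - 91*A^-2 - 91*A^-6 - 32*A^-10 - A^-14
  A^-6 * (8*d^4) = 8*A^2 + 32*A^-2 + 48*A^-6 + 32*A^-10 + 8*A^-14
  A^-8 * (d^5) = -A^2 - 5*A^-2 - 10*A^-6 - 10*A^-10 - 5*A^-14 - A^-18
Summing the groups: <K> = -A^14 + 2*A^10 - 2*A^6 + 4*A^2 - 4*A^-2 + 4*A^-6 - 3*A^-10 + 2*A^-14 - A^-18
Normalise by the writhe: (-A^3)^(-w) = (-A^3)^(-2) = A^-6, so f(A) = A^-6 * <K> = -A^8 + 2*A^4 - 2 + 4*A^-4 - 4*A^-8 + 4*A^-12 - 3*A^-16 + 2*A^-20 - A^-24.
Substitute A = t^(-1/4), i.e. A^e → t^(-e/4): V(t) = -t^6 + 2*t^5 - 3*t^4 + 4*t^3 - 4*t^2 + 4*t - 2 + 2*t^-1 - t^-2

Answer: -t^6 + 2*t^5 - 3*t^4 + 4*t^3 - 4*t^2 + 4*t - 2 + 2*t^-1 - t^-2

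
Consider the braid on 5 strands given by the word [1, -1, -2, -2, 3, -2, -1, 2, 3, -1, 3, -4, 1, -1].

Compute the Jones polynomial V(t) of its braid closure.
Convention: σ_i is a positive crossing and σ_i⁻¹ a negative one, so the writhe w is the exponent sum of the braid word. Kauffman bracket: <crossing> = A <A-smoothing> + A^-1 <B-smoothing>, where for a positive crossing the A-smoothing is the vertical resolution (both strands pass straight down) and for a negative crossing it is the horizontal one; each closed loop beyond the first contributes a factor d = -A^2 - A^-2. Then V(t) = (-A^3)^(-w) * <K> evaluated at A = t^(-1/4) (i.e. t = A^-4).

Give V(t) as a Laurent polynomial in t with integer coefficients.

-t^3 + 2*t^2 - 3*t + 5 - 4*t^-1 + 4*t^-2 - 3*t^-3 + 2*t^-4 - t^-5

Derivation:
The presented braid s1 s1^-1 s2^-1 s2^-1 s3 s2^-1 s1^-1 s2 s3 s1^-1 s3 s4^-1 s1 s1^-1 on 5 strands reduces by inverse Markov moves (closure unchanged at each step):
  Deconjugate: the word is γ·β·γ⁻¹ with γ = s1 s1^-1 (prefix) and γ⁻¹ = s1 s1^-1 (suffix); strip both.
  Destabilize: the word has the form β·s4^-1 where s4^-1 occurs only as the final letter (β ∈ B_4); drop it and the last strand → 4 strands.
Reduced to β = s2^-1 s2^-1 s3 s2^-1 s1^-1 s2 s3 s1^-1 s3 on 4 strands, 9 crossings.
Compute on β:
Braid: s2^-1 s2^-1 s3 s2^-1 s1^-1 s2 s3 s1^-1 s3 on 4 strands, 9 crossings.
Writhe w = (#positive) - (#negative) = 4 - 5 = -1.
State-sum expansion of <K>. There are 2^9 = 512 states.
Smooth each crossing (0=||, 1=⌣⌢); contribution A^(Σ sign_k(1-2s_k)) * d^(L-1).
Tabulate the states by total A-exponent and number of loops L (A-exp: L × count):
  A^9: L=5 ×1
  A^7: L=4 ×9
  A^5: L=3 ×32, L=5 ×4
  A^3: L=2 ×55, L=4 ×28, L=6 ×1
  A^1: L=1 ×39, L=3 ×77, L=5 ×10
  A^-1: L=2 ×87, L=4 ×38, L=6 ×1
  A^-3: L=1 ×14, L=3 ×64, L=5 ×6
  A^-5: L=2 ×17, L=4 ×19
  A^-7: L=3 ×7, L=5 ×2
  A^-9: L=4 ×1
Each group contributes A^e * Σ count * d^(L-1):
Powers of d = -A^2 - A^-2: d^2 = A^4 + 2 + A^-4; d^3 = -A^6 - 3*A^2 - 3*A^-2 - A^-6; d^4 = A^8 + 4*A^4 + 6 + 4*A^-4 + A^-8; d^5 = -A^10 - 5*A^6 - 10*A^2 - 10*A^-2 - 5*A^-6 - A^-10.
  A^9 * (d^4) = A^17 + 4*A^13 + 6*A^9 + 4*A^5 + A
  A^7 * (9*d^3) = -9*A^13 - 27*A^9 - 27*A^5 - 9*A
  A^5 * (32*d^2 + 4*d^4) = 4*A^13 + 48*A^9 + 88*A^5 + 48*A + 4*A^-3
  A^3 * (55*d + 28*d^3 + d^5) = -A^13 - 33*A^9 - 149*A^5 - 149*A - 33*A^-3 - A^-7
  A^1 * (39 + 77*d^2 + 10*d^4) = 10*A^9 + 117*A^5 + 253*A + 117*A^-3 + 10*A^-7
  A^-1 * (87*d + 38*d^3 + d^5) = -A^9 - 43*A^5 - 211*A - 211*A^-3 - 43*A^-7 - A^-11
  A^-3 * (14 + 64*d^2 + 6*d^4) = 6*A^5 + 88*A + 178*A^-3 + 88*A^-7 + 6*A^-11
  A^-5 * (17*d + 19*d^3) = -19*A - 74*A^-3 - 74*A^-7 - 19*A^-11
  A^-7 * (7*d^2 + 2*d^4) = 2*A + 15*A^-3 + 26*A^-7 + 15*A^-11 + 2*A^-15
  A^-9 * (d^3) = -A^-3 - 3*A^-7 - 3*A^-11 - A^-15
Summing the groups: <K> = A^17 - 2*A^13 + 3*A^9 - 4*A^5 + 4*A - 5*A^-3 + 3*A^-7 - 2*A^-11 + A^-15
Normalise by the writhe: (-A^3)^(-w) = (-A^3)^(1) = -A^3, so f(A) = -A^3 * <K> = -A^20 + 2*A^16 - 3*A^12 + 4*A^8 - 4*A^4 + 5 - 3*A^-4 + 2*A^-8 - A^-12.
Substitute A = t^(-1/4), i.e. A^e → t^(-e/4): V(t) = -t^3 + 2*t^2 - 3*t + 5 - 4*t^-1 + 4*t^-2 - 3*t^-3 + 2*t^-4 - t^-5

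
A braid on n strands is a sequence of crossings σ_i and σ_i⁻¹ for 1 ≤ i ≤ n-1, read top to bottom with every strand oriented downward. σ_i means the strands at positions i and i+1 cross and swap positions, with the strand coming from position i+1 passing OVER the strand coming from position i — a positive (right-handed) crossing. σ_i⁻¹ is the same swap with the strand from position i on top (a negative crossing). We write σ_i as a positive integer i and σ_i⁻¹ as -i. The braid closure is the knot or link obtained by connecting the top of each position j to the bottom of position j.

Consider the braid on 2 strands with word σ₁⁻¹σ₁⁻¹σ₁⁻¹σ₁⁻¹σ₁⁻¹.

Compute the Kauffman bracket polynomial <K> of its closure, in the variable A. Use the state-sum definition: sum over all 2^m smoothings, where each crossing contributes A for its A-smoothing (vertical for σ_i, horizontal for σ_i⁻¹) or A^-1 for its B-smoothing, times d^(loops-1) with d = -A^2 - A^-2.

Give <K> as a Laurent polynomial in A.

A^13 - A^9 + A^5 - A - A^-7

Derivation:
Braid: s1^-1 s1^-1 s1^-1 s1^-1 s1^-1 on 2 strands, 5 crossings.
Writhe w = (#positive) - (#negative) = 0 - 5 = -5.
State-sum expansion of <K>. There are 2^5 = 32 states.
For each crossing: s=0 is the vertical smoothing, s=1 horizontal. Crossing k contributes A^(sign_k * (1 - 2*s_k)); loop factor d = -A^2 - A^-2.
  state 00000: A-exp=-5, loops=2, term = A^-5 * d^1
  state 00001: A-exp=-3, loops=1, term = A^-3 * d^0
  state 00010: A-exp=-3, loops=1, term = A^-3 * d^0
  state 00011: A-exp=-1, loops=2, term = A^-1 * d^1
  state 00100: A-exp=-3, loops=1, term = A^-3 * d^0
  state 00101: A-exp=-1, loops=2, term = A^-1 * d^1
  state 00110: A-exp=-1, loops=2, term = A^-1 * d^1
  state 00111: A-exp=+1, loops=3, term = A^1 * d^2
  state 01000: A-exp=-3, loops=1, term = A^-3 * d^0
  state 01001: A-exp=-1, loops=2, term = A^-1 * d^1
  state 01010: A-exp=-1, loops=2, term = A^-1 * d^1
  state 01011: A-exp=+1, loops=3, term = A^1 * d^2
  state 01100: A-exp=-1, loops=2, term = A^-1 * d^1
  state 01101: A-exp=+1, loops=3, term = A^1 * d^2
  state 01110: A-exp=+1, loops=3, term = A^1 * d^2
  state 01111: A-exp=+3, loops=4, term = A^3 * d^3
  state 10000: A-exp=-3, loops=1, term = A^-3 * d^0
  state 10001: A-exp=-1, loops=2, term = A^-1 * d^1
  state 10010: A-exp=-1, loops=2, term = A^-1 * d^1
  state 10011: A-exp=+1, loops=3, term = A^1 * d^2
  state 10100: A-exp=-1, loops=2, term = A^-1 * d^1
  state 10101: A-exp=+1, loops=3, term = A^1 * d^2
  state 10110: A-exp=+1, loops=3, term = A^1 * d^2
  state 10111: A-exp=+3, loops=4, term = A^3 * d^3
  state 11000: A-exp=-1, loops=2, term = A^-1 * d^1
  state 11001: A-exp=+1, loops=3, term = A^1 * d^2
  state 11010: A-exp=+1, loops=3, term = A^1 * d^2
  state 11011: A-exp=+3, loops=4, term = A^3 * d^3
  state 11100: A-exp=+1, loops=3, term = A^1 * d^2
  state 11101: A-exp=+3, loops=4, term = A^3 * d^3
  state 11110: A-exp=+3, loops=4, term = A^3 * d^3
  state 11111: A-exp=+5, loops=5, term = A^5 * d^4
Collect the terms by A-exponent (count of states per loop number):
Powers of d = -A^2 - A^-2: d^2 = A^4 + 2 + A^-4; d^3 = -A^6 - 3*A^2 - 3*A^-2 - A^-6; d^4 = A^8 + 4*A^4 + 6 + 4*A^-4 + A^-8.
  A^5 * (d^4) = A^13 + 4*A^9 + 6*A^5 + 4*A + A^-3
  A^3 * (5*d^3) = -5*A^9 - 15*A^5 - 15*A - 5*A^-3
  A^1 * (10*d^2) = 10*A^5 + 20*A + 10*A^-3
  A^-1 * (10*d) = -10*A - 10*A^-3
  A^-3 * (5) = 5*A^-3
  A^-5 * (d) = -A^-3 - A^-7
Summing the groups: <K> = A^13 - A^9 + A^5 - A - A^-7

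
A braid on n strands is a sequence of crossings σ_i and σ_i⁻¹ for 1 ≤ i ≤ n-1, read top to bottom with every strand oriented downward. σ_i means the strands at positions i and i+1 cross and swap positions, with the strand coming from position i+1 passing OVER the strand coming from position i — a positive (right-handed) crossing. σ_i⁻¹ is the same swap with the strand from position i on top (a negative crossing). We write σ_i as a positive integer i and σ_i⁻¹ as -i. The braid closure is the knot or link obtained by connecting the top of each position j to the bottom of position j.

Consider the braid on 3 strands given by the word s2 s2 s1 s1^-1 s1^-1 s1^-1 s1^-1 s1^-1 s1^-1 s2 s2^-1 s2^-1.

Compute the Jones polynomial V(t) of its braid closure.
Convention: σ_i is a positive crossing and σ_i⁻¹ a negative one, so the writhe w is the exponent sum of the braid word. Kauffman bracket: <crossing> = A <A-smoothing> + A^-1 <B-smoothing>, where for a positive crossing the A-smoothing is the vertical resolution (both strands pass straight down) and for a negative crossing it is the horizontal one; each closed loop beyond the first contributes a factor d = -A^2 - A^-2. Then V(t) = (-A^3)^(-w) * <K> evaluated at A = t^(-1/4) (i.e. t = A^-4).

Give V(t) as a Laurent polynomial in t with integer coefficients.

t^-2 + t^-4 - t^-5 + t^-6 - t^-7

Derivation:
The presented braid s2 s2 s1 s1^-1 s1^-1 s1^-1 s1^-1 s1^-1 s1^-1 s2 s2^-1 s2^-1 on 3 strands reduces by inverse Markov moves (closure unchanged at each step):
  Deconjugate: the word is γ·β·γ⁻¹ with γ = s2 s2 (prefix) and γ⁻¹ = s2^-1 s2^-1 (suffix); strip both.
  Destabilize: the word has the form β·s2 where s2 occurs only as the final letter (β ∈ B_2); drop it and the last strand → 2 strands.
Reduced to β = s1 s1^-1 s1^-1 s1^-1 s1^-1 s1^-1 s1^-1 on 2 strands, 7 crossings.
Compute on β:
First cancel adjacent σ_i σ_i⁻¹ pairs (Reidemeister II — same braid, same closure): s1 s1^-1 s1^-1 s1^-1 s1^-1 s1^-1 s1^-1 → s1^-1 s1^-1 s1^-1 s1^-1 s1^-1.
Braid: s1^-1 s1^-1 s1^-1 s1^-1 s1^-1 on 2 strands, 5 crossings.
Writhe w = (#positive) - (#negative) = 0 - 5 = -5.
Computing the Kauffman bracket via state sum. There are 2^5 = 32 states.
For each crossing: s=0 is the vertical smoothing, s=1 horizontal. Crossing k contributes A^(sign_k * (1 - 2*s_k)); loop factor d = -A^2 - A^-2.
  state 00000: A-exp=-5, loops=2, term = A^-5 * d^1
  state 00001: A-exp=-3, loops=1, term = A^-3 * d^0
  state 00010: A-exp=-3, loops=1, term = A^-3 * d^0
  state 00011: A-exp=-1, loops=2, term = A^-1 * d^1
  state 00100: A-exp=-3, loops=1, term = A^-3 * d^0
  state 00101: A-exp=-1, loops=2, term = A^-1 * d^1
  state 00110: A-exp=-1, loops=2, term = A^-1 * d^1
  state 00111: A-exp=+1, loops=3, term = A^1 * d^2
  state 01000: A-exp=-3, loops=1, term = A^-3 * d^0
  state 01001: A-exp=-1, loops=2, term = A^-1 * d^1
  state 01010: A-exp=-1, loops=2, term = A^-1 * d^1
  state 01011: A-exp=+1, loops=3, term = A^1 * d^2
  state 01100: A-exp=-1, loops=2, term = A^-1 * d^1
  state 01101: A-exp=+1, loops=3, term = A^1 * d^2
  state 01110: A-exp=+1, loops=3, term = A^1 * d^2
  state 01111: A-exp=+3, loops=4, term = A^3 * d^3
  state 10000: A-exp=-3, loops=1, term = A^-3 * d^0
  state 10001: A-exp=-1, loops=2, term = A^-1 * d^1
  state 10010: A-exp=-1, loops=2, term = A^-1 * d^1
  state 10011: A-exp=+1, loops=3, term = A^1 * d^2
  state 10100: A-exp=-1, loops=2, term = A^-1 * d^1
  state 10101: A-exp=+1, loops=3, term = A^1 * d^2
  state 10110: A-exp=+1, loops=3, term = A^1 * d^2
  state 10111: A-exp=+3, loops=4, term = A^3 * d^3
  state 11000: A-exp=-1, loops=2, term = A^-1 * d^1
  state 11001: A-exp=+1, loops=3, term = A^1 * d^2
  state 11010: A-exp=+1, loops=3, term = A^1 * d^2
  state 11011: A-exp=+3, loops=4, term = A^3 * d^3
  state 11100: A-exp=+1, loops=3, term = A^1 * d^2
  state 11101: A-exp=+3, loops=4, term = A^3 * d^3
  state 11110: A-exp=+3, loops=4, term = A^3 * d^3
  state 11111: A-exp=+5, loops=5, term = A^5 * d^4
Collect the terms by A-exponent (count of states per loop number):
Powers of d = -A^2 - A^-2: d^2 = A^4 + 2 + A^-4; d^3 = -A^6 - 3*A^2 - 3*A^-2 - A^-6; d^4 = A^8 + 4*A^4 + 6 + 4*A^-4 + A^-8.
  A^5 * (d^4) = A^13 + 4*A^9 + 6*A^5 + 4*A + A^-3
  A^3 * (5*d^3) = -5*A^9 - 15*A^5 - 15*A - 5*A^-3
  A^1 * (10*d^2) = 10*A^5 + 20*A + 10*A^-3
  A^-1 * (10*d) = -10*A - 10*A^-3
  A^-3 * (5) = 5*A^-3
  A^-5 * (d) = -A^-3 - A^-7
Summing the groups: <K> = A^13 - A^9 + A^5 - A - A^-7
Normalise by the writhe: (-A^3)^(-w) = (-A^3)^(5) = -A^15, so f(A) = -A^15 * <K> = -A^28 + A^24 - A^20 + A^16 + A^8.
Substitute A = t^(-1/4), i.e. A^e → t^(-e/4): V(t) = t^-2 + t^-4 - t^-5 + t^-6 - t^-7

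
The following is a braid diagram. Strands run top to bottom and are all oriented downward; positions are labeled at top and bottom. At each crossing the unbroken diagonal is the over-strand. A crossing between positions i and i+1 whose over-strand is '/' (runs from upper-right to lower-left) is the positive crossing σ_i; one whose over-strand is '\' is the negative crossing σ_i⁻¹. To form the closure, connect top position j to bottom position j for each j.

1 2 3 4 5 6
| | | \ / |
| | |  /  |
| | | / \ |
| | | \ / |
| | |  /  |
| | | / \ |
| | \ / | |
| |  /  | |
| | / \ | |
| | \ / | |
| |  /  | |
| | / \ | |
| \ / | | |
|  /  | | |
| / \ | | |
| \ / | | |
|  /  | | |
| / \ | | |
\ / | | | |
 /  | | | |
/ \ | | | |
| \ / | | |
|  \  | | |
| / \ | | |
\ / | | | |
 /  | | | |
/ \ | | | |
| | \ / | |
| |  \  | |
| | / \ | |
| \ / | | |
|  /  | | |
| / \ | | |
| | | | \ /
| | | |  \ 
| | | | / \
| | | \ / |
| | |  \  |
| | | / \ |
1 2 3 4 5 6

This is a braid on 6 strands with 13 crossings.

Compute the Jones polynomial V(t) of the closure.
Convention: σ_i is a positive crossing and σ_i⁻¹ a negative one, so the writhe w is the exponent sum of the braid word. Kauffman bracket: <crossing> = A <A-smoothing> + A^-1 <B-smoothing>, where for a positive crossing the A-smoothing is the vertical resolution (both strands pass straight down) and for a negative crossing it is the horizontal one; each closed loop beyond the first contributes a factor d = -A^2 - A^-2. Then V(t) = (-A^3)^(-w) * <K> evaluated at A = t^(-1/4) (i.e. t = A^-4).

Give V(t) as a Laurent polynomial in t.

Reading the diagram top to bottom ('/'-over between positions i,i+1 = s_i, '\'-over = s_i^-1): braid word = s4 s4 s3 s3 s2 s2 s1 s2^-1 s1 s3^-1 s2 s5^-1 s4^-1.
The presented braid s4 s4 s3 s3 s2 s2 s1 s2^-1 s1 s3^-1 s2 s5^-1 s4^-1 on 6 strands reduces by inverse Markov moves (closure unchanged at each step):
  Deconjugate: the word is γ·β·γ⁻¹ with γ = s4 (prefix) and γ⁻¹ = s4^-1 (suffix); strip both.
  Destabilize: the word has the form β·s5^-1 where s5^-1 occurs only as the final letter (β ∈ B_5); drop it and the last strand → 5 strands.
Reduced to β = s4 s3 s3 s2 s2 s1 s2^-1 s1 s3^-1 s2 on 5 strands, 10 crossings.
Compute on β:
Braid: s4 s3 s3 s2 s2 s1 s2^-1 s1 s3^-1 s2 on 5 strands, 10 crossings.
Writhe w = (#positive) - (#negative) = 8 - 2 = 6.
Enumerate smoothing states for the bracket polynomial. There are 2^10 = 1024 states.
Smooth each crossing (0=||, 1=⌣⌢); contribution A^(Σ sign_k(1-2s_k)) * d^(L-1).
Tabulate the states by total A-exponent and number of loops L (A-exp: L × count):
  A^10: L=3 ×1
  A^8: L=2 ×3, L=4 ×7
  A^6: L=1 ×2, L=3 ×29, L=5 ×14
  A^4: L=2 ×39, L=4 ×72, L=6 ×9
  A^2: L=1 ×17, L=3 ×137, L=5 ×54, L=7 ×2
  A^0: L=2 ×109, L=4 ×128, L=6 ×15
  A^-2: L=1 ×30, L=3 ×132, L=5 ×47, L=7 ×1
  A^-4: L=2 ×49, L=4 ×65, L=6 ×6
  A^-6: L=3 ×31, L=5 ×14
  A^-8: L=4 ×9, L=6 ×1
  A^-10: L=5 ×1
Each group contributes A^e * Σ count * d^(L-1):
Powers of d = -A^2 - A^-2: d^2 = A^4 + 2 + A^-4; d^3 = -A^6 - 3*A^2 - 3*A^-2 - A^-6; d^4 = A^8 + 4*A^4 + 6 + 4*A^-4 + A^-8; d^5 = -A^10 - 5*A^6 - 10*A^2 - 10*A^-2 - 5*A^-6 - A^-10; d^6 = A^12 + 6*A^8 + 15*A^4 + 20 + 15*A^-4 + 6*A^-8 + A^-12.
  A^10 * (d^2) = A^14 + 2*A^10 + A^6
  A^8 * (3*d + 7*d^3) = -7*A^14 - 24*A^10 - 24*A^6 - 7*A^2
  A^6 * (2 + 29*d^2 + 14*d^4) = 14*A^14 + 85*A^10 + 144*A^6 + 85*A^2 + 14*A^-2
  A^4 * (39*d + 72*d^3 + 9*d^5) = -9*A^14 - 117*A^10 - 345*A^6 - 345*A^2 - 117*A^-2 - 9*A^-6
  A^2 * (17 + 137*d^2 + 54*d^4 + 2*d^6) = 2*A^14 + 66*A^10 + 383*A^6 + 655*A^2 + 383*A^-2 + 66*A^-6 + 2*A^-10
  A^0 * (109*d + 128*d^3 + 15*d^5) = -15*A^10 - 203*A^6 - 643*A^2 - 643*A^-2 - 203*A^-6 - 15*A^-10
  A^-2 * (30 + 132*d^2 + 47*d^4 + d^6) = A^10 + 53*A^6 + 335*A^2 + 596*A^-2 + 335*A^-6 + 53*A^-10 + A^-14
  A^-4 * (49*d + 65*d^3 + 6*d^5) = -6*A^6 - 95*A^2 - 304*A^-2 - 304*A^-6 - 95*A^-10 - 6*A^-14
  A^-6 * (31*d^2 + 14*d^4) = 14*A^2 + 87*A^-2 + 146*A^-6 + 87*A^-10 + 14*A^-14
  A^-8 * (9*d^3 + d^5) = -A^2 - 14*A^-2 - 37*A^-6 - 37*A^-10 - 14*A^-14 - A^-18
  A^-10 * (d^4) = A^-2 + 4*A^-6 + 6*A^-10 + 4*A^-14 + A^-18
Summing the groups: <K> = A^14 - 2*A^10 + 3*A^6 - 2*A^2 + 3*A^-2 - 2*A^-6 + A^-10 - A^-14
Normalise by the writhe: (-A^3)^(-w) = (-A^3)^(-6) = A^-18, so f(A) = A^-18 * <K> = A^-4 - 2*A^-8 + 3*A^-12 - 2*A^-16 + 3*A^-20 - 2*A^-24 + A^-28 - A^-32.
Substitute A = t^(-1/4), i.e. A^e → t^(-e/4): V(t) = -t^8 + t^7 - 2*t^6 + 3*t^5 - 2*t^4 + 3*t^3 - 2*t^2 + t

Answer: -t^8 + t^7 - 2*t^6 + 3*t^5 - 2*t^4 + 3*t^3 - 2*t^2 + t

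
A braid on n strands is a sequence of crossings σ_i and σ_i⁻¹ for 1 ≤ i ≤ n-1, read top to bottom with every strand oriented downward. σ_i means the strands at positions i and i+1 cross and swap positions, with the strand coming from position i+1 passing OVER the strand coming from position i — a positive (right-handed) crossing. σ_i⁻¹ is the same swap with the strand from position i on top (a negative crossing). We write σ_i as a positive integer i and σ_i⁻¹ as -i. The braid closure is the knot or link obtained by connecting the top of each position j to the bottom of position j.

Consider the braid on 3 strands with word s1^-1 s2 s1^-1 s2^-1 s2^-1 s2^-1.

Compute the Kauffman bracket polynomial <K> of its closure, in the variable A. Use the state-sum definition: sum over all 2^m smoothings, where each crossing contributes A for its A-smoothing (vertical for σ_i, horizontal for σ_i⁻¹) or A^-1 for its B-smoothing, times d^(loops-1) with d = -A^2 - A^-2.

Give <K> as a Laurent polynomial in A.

Braid: s1^-1 s2 s1^-1 s2^-1 s2^-1 s2^-1 on 3 strands, 6 crossings.
Writhe w = (#positive) - (#negative) = 1 - 5 = -4.
Computing the Kauffman bracket via state sum. There are 2^6 = 64 states.
Each crossing splits two ways (0=vertical, 1=horizontal). The state's weight is A^(#A-smoothings - #B-smoothings) * d^(loops - 1).
Tabulate the states by total A-exponent and number of loops L (A-exp: L × count):
  A^6: L=4 ×1
  A^4: L=3 ×6
  A^2: L=2 ×12, L=4 ×3
  A^0: L=1 ×9, L=3 ×10, L=5 ×1
  A^-2: L=2 ×12, L=4 ×3
  A^-4: L=1 ×2, L=3 ×4
  A^-6: L=2 ×1
Each group contributes A^e * Σ count * d^(L-1):
Powers of d = -A^2 - A^-2: d^2 = A^4 + 2 + A^-4; d^3 = -A^6 - 3*A^2 - 3*A^-2 - A^-6; d^4 = A^8 + 4*A^4 + 6 + 4*A^-4 + A^-8.
  A^6 * (d^3) = -A^12 - 3*A^8 - 3*A^4 - 1
  A^4 * (6*d^2) = 6*A^8 + 12*A^4 + 6
  A^2 * (12*d + 3*d^3) = -3*A^8 - 21*A^4 - 21 - 3*A^-4
  A^0 * (9 + 10*d^2 + d^4) = A^8 + 14*A^4 + 35 + 14*A^-4 + A^-8
  A^-2 * (12*d + 3*d^3) = -3*A^4 - 21 - 21*A^-4 - 3*A^-8
  A^-4 * (2 + 4*d^2) = 4 + 10*A^-4 + 4*A^-8
  A^-6 * (d) = -A^-4 - A^-8
Summing the groups: <K> = -A^12 + A^8 - A^4 + 2 - A^-4 + A^-8

Answer: -A^12 + A^8 - A^4 + 2 - A^-4 + A^-8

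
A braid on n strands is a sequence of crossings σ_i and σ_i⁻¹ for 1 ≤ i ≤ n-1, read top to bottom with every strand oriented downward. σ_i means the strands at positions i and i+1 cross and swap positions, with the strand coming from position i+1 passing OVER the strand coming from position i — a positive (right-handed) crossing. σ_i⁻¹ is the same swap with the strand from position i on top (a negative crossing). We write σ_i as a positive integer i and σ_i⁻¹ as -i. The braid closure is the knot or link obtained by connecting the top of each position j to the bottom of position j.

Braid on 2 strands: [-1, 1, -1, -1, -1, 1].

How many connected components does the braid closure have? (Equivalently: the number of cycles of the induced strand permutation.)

Track the strand permutation on 2 strands, starting from identity.
  step 1: s1^-1 swaps positions 1,2 -> [2 1]
  step 2: s1 swaps positions 1,2 -> [1 2]
  step 3: s1^-1 swaps positions 1,2 -> [2 1]
  step 4: s1^-1 swaps positions 1,2 -> [1 2]
  step 5: s1^-1 swaps positions 1,2 -> [2 1]
  step 6: s1 swaps positions 1,2 -> [1 2]
Final permutation (position -> original strand): [1 2]
Closure components = cycle count of this permutation = 2.

Answer: 2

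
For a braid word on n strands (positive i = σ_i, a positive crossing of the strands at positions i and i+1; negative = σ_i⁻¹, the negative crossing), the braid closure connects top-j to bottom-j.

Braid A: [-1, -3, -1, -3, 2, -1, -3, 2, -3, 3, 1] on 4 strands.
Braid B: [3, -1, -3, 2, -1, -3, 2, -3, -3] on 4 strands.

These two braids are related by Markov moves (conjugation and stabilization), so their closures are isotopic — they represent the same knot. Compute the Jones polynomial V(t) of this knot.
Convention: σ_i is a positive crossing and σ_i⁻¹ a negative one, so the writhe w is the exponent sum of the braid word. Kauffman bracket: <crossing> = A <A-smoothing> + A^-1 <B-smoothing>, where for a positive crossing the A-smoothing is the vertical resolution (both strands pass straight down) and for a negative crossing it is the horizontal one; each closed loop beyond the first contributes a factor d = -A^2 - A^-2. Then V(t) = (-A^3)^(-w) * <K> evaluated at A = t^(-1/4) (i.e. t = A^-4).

Markov-equivalent braids have isotopic closures, hence identical knot invariants. Strip the Markov moves from each word to reach a common short braid β, then compute V(t) once on β.
Braid A: s1^-1 s3^-1 s1^-1 s3^-1 s2 s1^-1 s3^-1 s2 s3^-1 s3 s1 on 4 strands reduces by inverse Markov moves (closure unchanged at each step):
  Deconjugate: the word is γ·β·γ⁻¹ with γ = s1^-1 s3^-1 (prefix) and γ⁻¹ = s3 s1 (suffix); strip both.
Reduced to β = s1^-1 s3^-1 s2 s1^-1 s3^-1 s2 s3^-1 on 4 strands, 7 crossings.
Braid B: s3 s1^-1 s3^-1 s2 s1^-1 s3^-1 s2 s3^-1 s3^-1 on 4 strands reduces by inverse Markov moves (closure unchanged at each step):
  Deconjugate: the word is γ·β·γ⁻¹ with γ = s3 (prefix) and γ⁻¹ = s3^-1 (suffix); strip both.
Reduced to β = s1^-1 s3^-1 s2 s1^-1 s3^-1 s2 s3^-1 on 4 strands, 7 crossings.
Both give the same β = s1^-1 s3^-1 s2 s1^-1 s3^-1 s2 s3^-1 on 4 strands, so one state sum suffices:
Braid: s1^-1 s3^-1 s2 s1^-1 s3^-1 s2 s3^-1 on 4 strands, 7 crossings.
Writhe w = (#positive) - (#negative) = 2 - 5 = -3.
State-sum expansion of <K>. There are 2^7 = 128 states.
Each crossing splits two ways (0=vertical, 1=horizontal). The state's weight is A^(#A-smoothings - #B-smoothings) * d^(loops - 1).
Tabulate the states by total A-exponent and number of loops L (A-exp: L × count):
  A^7: L=5 ×1
  A^5: L=4 ×7
  A^3: L=3 ×20, L=5 ×1
  A^1: L=2 ×29, L=4 ×6
  A^-1: L=1 ×19, L=3 ×16
  A^-3: L=2 ×19, L=4 ×2
  A^-5: L=3 ×7
  A^-7: L=4 ×1
Each group contributes A^e * Σ count * d^(L-1):
Powers of d = -A^2 - A^-2: d^2 = A^4 + 2 + A^-4; d^3 = -A^6 - 3*A^2 - 3*A^-2 - A^-6; d^4 = A^8 + 4*A^4 + 6 + 4*A^-4 + A^-8.
  A^7 * (d^4) = A^15 + 4*A^11 + 6*A^7 + 4*A^3 + A^-1
  A^5 * (7*d^3) = -7*A^11 - 21*A^7 - 21*A^3 - 7*A^-1
  A^3 * (20*d^2 + d^4) = A^11 + 24*A^7 + 46*A^3 + 24*A^-1 + A^-5
  A^1 * (29*d + 6*d^3) = -6*A^7 - 47*A^3 - 47*A^-1 - 6*A^-5
  A^-1 * (19 + 16*d^2) = 16*A^3 + 51*A^-1 + 16*A^-5
  A^-3 * (19*d + 2*d^3) = -2*A^3 - 25*A^-1 - 25*A^-5 - 2*A^-9
  A^-5 * (7*d^2) = 7*A^-1 + 14*A^-5 + 7*A^-9
  A^-7 * (d^3) = -A^-1 - 3*A^-5 - 3*A^-9 - A^-13
Summing the groups: <K> = A^15 - 2*A^11 + 3*A^7 - 4*A^3 + 3*A^-1 - 3*A^-5 + 2*A^-9 - A^-13
Normalise by the writhe: (-A^3)^(-w) = (-A^3)^(3) = -A^9, so f(A) = -A^9 * <K> = -A^24 + 2*A^20 - 3*A^16 + 4*A^12 - 3*A^8 + 3*A^4 - 2 + A^-4.
Substitute A = t^(-1/4), i.e. A^e → t^(-e/4): V(t) = t - 2 + 3*t^-1 - 3*t^-2 + 4*t^-3 - 3*t^-4 + 2*t^-5 - t^-6

Answer: t - 2 + 3*t^-1 - 3*t^-2 + 4*t^-3 - 3*t^-4 + 2*t^-5 - t^-6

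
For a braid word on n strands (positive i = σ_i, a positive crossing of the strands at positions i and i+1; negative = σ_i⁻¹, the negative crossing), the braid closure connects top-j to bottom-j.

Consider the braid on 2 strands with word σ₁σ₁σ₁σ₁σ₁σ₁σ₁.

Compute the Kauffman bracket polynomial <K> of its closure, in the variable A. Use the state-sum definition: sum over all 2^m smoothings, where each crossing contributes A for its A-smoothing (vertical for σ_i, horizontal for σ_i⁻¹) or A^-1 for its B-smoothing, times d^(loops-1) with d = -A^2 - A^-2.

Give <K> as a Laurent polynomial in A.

Braid: s1 s1 s1 s1 s1 s1 s1 on 2 strands, 7 crossings.
Writhe w = (#positive) - (#negative) = 7 - 0 = 7.
Enumerate smoothing states for the bracket polynomial. There are 2^7 = 128 states.
Each crossing splits two ways (0=vertical, 1=horizontal). The state's weight is A^(#A-smoothings - #B-smoothings) * d^(loops - 1).
Tabulate the states by total A-exponent and number of loops L (A-exp: L × count):
  A^7: L=2 ×1
  A^5: L=1 ×7
  A^3: L=2 ×21
  A^1: L=3 ×35
  A^-1: L=4 ×35
  A^-3: L=5 ×21
  A^-5: L=6 ×7
  A^-7: L=7 ×1
Each group contributes A^e * Σ count * d^(L-1):
Powers of d = -A^2 - A^-2: d^2 = A^4 + 2 + A^-4; d^3 = -A^6 - 3*A^2 - 3*A^-2 - A^-6; d^4 = A^8 + 4*A^4 + 6 + 4*A^-4 + A^-8; d^5 = -A^10 - 5*A^6 - 10*A^2 - 10*A^-2 - 5*A^-6 - A^-10; d^6 = A^12 + 6*A^8 + 15*A^4 + 20 + 15*A^-4 + 6*A^-8 + A^-12.
  A^7 * (d) = -A^9 - A^5
  A^5 * (7) = 7*A^5
  A^3 * (21*d) = -21*A^5 - 21*A
  A^1 * (35*d^2) = 35*A^5 + 70*A + 35*A^-3
  A^-1 * (35*d^3) = -35*A^5 - 105*A - 105*A^-3 - 35*A^-7
  A^-3 * (21*d^4) = 21*A^5 + 84*A + 126*A^-3 + 84*A^-7 + 21*A^-11
  A^-5 * (7*d^5) = -7*A^5 - 35*A - 70*A^-3 - 70*A^-7 - 35*A^-11 - 7*A^-15
  A^-7 * (d^6) = A^5 + 6*A + 15*A^-3 + 20*A^-7 + 15*A^-11 + 6*A^-15 + A^-19
Summing the groups: <K> = -A^9 - A + A^-3 - A^-7 + A^-11 - A^-15 + A^-19

Answer: -A^9 - A + A^-3 - A^-7 + A^-11 - A^-15 + A^-19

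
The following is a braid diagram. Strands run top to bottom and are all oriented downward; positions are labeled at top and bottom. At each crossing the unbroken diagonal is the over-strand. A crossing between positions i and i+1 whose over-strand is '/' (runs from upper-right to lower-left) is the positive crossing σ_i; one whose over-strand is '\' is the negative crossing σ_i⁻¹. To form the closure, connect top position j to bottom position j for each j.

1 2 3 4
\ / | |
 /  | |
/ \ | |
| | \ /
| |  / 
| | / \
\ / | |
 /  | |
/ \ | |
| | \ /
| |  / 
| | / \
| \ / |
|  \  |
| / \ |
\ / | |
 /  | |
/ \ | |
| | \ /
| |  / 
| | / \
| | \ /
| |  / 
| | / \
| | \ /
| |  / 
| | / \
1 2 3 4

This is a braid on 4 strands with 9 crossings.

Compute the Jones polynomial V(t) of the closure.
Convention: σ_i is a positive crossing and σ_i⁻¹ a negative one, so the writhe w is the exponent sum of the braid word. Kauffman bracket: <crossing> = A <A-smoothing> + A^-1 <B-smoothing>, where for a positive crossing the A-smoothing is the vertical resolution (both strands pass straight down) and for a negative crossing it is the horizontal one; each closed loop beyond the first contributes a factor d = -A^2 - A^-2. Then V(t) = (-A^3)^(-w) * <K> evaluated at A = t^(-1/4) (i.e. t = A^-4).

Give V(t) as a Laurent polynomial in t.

t^11 - 2*t^10 + 2*t^9 - 3*t^8 + 2*t^7 - 2*t^6 + 2*t^5 + t^3

Derivation:
Reading the diagram top to bottom ('/'-over between positions i,i+1 = s_i, '\'-over = s_i^-1): braid word = s1 s3 s1 s3 s2^-1 s1 s3 s3 s3.
Braid: s1 s3 s1 s3 s2^-1 s1 s3 s3 s3 on 4 strands, 9 crossings.
Writhe w = (#positive) - (#negative) = 8 - 1 = 7.
State-sum expansion of <K>. There are 2^9 = 512 states.
For each crossing: s=0 is the vertical smoothing, s=1 horizontal. Crossing k contributes A^(sign_k * (1 - 2*s_k)); loop factor d = -A^2 - A^-2.
Tabulate the states by total A-exponent and number of loops L (A-exp: L × count):
  A^9: L=3 ×1
  A^7: L=2 ×8, L=4 ×1
  A^5: L=1 ×15, L=3 ×21
  A^3: L=2 ×60, L=4 ×24
  A^1: L=3 ×110, L=5 ×16
  A^-1: L=4 ×120, L=6 ×6
  A^-3: L=5 ×83, L=7 ×1
  A^-5: L=6 ×36
  A^-7: L=7 ×9
  A^-9: L=8 ×1
Each group contributes A^e * Σ count * d^(L-1):
Powers of d = -A^2 - A^-2: d^2 = A^4 + 2 + A^-4; d^3 = -A^6 - 3*A^2 - 3*A^-2 - A^-6; d^4 = A^8 + 4*A^4 + 6 + 4*A^-4 + A^-8; d^5 = -A^10 - 5*A^6 - 10*A^2 - 10*A^-2 - 5*A^-6 - A^-10; d^6 = A^12 + 6*A^8 + 15*A^4 + 20 + 15*A^-4 + 6*A^-8 + A^-12; d^7 = -A^14 - 7*A^10 - 21*A^6 - 35*A^2 - 35*A^-2 - 21*A^-6 - 7*A^-10 - A^-14.
  A^9 * (d^2) = A^13 + 2*A^9 + A^5
  A^7 * (8*d + d^3) = -A^13 - 11*A^9 - 11*A^5 - A
  A^5 * (15 + 21*d^2) = 21*A^9 + 57*A^5 + 21*A
  A^3 * (60*d + 24*d^3) = -24*A^9 - 132*A^5 - 132*A - 24*A^-3
  A^1 * (110*d^2 + 16*d^4) = 16*A^9 + 174*A^5 + 316*A + 174*A^-3 + 16*A^-7
  A^-1 * (120*d^3 + 6*d^5) = -6*A^9 - 150*A^5 - 420*A - 420*A^-3 - 150*A^-7 - 6*A^-11
  A^-3 * (83*d^4 + d^6) = A^9 + 89*A^5 + 347*A + 518*A^-3 + 347*A^-7 + 89*A^-11 + A^-15
  A^-5 * (36*d^5) = -36*A^5 - 180*A - 360*A^-3 - 360*A^-7 - 180*A^-11 - 36*A^-15
  A^-7 * (9*d^6) = 9*A^5 + 54*A + 135*A^-3 + 180*A^-7 + 135*A^-11 + 54*A^-15 + 9*A^-19
  A^-9 * (d^7) = -A^5 - 7*A - 21*A^-3 - 35*A^-7 - 35*A^-11 - 21*A^-15 - 7*A^-19 - A^-23
Summing the groups: <K> = -A^9 - 2*A + 2*A^-3 - 2*A^-7 + 3*A^-11 - 2*A^-15 + 2*A^-19 - A^-23
Normalise by the writhe: (-A^3)^(-w) = (-A^3)^(-7) = -A^-21, so f(A) = -A^-21 * <K> = A^-12 + 2*A^-20 - 2*A^-24 + 2*A^-28 - 3*A^-32 + 2*A^-36 - 2*A^-40 + A^-44.
Substitute A = t^(-1/4), i.e. A^e → t^(-e/4): V(t) = t^11 - 2*t^10 + 2*t^9 - 3*t^8 + 2*t^7 - 2*t^6 + 2*t^5 + t^3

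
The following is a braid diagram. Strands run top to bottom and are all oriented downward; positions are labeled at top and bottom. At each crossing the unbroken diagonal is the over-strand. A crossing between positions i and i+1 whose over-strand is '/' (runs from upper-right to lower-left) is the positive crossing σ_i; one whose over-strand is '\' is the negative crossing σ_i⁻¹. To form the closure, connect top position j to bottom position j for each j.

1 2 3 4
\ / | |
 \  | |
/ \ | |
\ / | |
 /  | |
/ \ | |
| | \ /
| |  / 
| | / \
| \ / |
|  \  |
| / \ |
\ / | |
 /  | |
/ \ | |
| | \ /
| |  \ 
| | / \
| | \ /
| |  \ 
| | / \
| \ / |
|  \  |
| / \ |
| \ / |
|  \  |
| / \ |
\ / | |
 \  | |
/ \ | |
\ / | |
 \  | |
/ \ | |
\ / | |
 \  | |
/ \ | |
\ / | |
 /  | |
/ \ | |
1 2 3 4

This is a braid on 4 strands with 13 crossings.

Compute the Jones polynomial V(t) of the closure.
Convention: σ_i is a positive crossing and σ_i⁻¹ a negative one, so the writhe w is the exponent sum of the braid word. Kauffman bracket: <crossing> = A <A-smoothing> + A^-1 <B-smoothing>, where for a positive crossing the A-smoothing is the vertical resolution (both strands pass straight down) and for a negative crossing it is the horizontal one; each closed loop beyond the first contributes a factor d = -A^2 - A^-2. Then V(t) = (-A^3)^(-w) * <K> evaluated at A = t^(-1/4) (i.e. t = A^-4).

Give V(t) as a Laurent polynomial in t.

t^-1 - t^-2 + 2*t^-3 - 2*t^-4 + 2*t^-5 - t^-6 + t^-7 - t^-8

Derivation:
Reading the diagram top to bottom ('/'-over between positions i,i+1 = s_i, '\'-over = s_i^-1): braid word = s1^-1 s1 s3 s2^-1 s1 s3^-1 s3^-1 s2^-1 s2^-1 s1^-1 s1^-1 s1^-1 s1.
The presented braid s1^-1 s1 s3 s2^-1 s1 s3^-1 s3^-1 s2^-1 s2^-1 s1^-1 s1^-1 s1^-1 s1 on 4 strands reduces by inverse Markov moves (closure unchanged at each step):
  Deconjugate: the word is γ·β·γ⁻¹ with γ = s1^-1 s1 (prefix) and γ⁻¹ = s1^-1 s1 (suffix); strip both.
Reduced to β = s3 s2^-1 s1 s3^-1 s3^-1 s2^-1 s2^-1 s1^-1 s1^-1 on 4 strands, 9 crossings.
Compute on β:
Braid: s3 s2^-1 s1 s3^-1 s3^-1 s2^-1 s2^-1 s1^-1 s1^-1 on 4 strands, 9 crossings.
Writhe w = (#positive) - (#negative) = 2 - 7 = -5.
Enumerate smoothing states for the bracket polynomial. There are 2^9 = 512 states.
For each crossing: s=0 is the vertical smoothing, s=1 horizontal. Crossing k contributes A^(sign_k * (1 - 2*s_k)); loop factor d = -A^2 - A^-2.
Tabulate the states by total A-exponent and number of loops L (A-exp: L × count):
  A^9: L=5 ×1
  A^7: L=4 ×9
  A^5: L=3 ×31, L=5 ×5
  A^3: L=2 ×48, L=4 ×35, L=6 ×1
  A^1: L=1 ×28, L=3 ×86, L=5 ×12
  A^-1: L=2 ×82, L=4 ×43, L=6 ×1
  A^-3: L=1 ×20, L=3 ×58, L=5 ×6
  A^-5: L=2 ×25, L=4 ×11
  A^-7: L=1 ×3, L=3 ×6
  A^-9: L=2 ×1
Each group contributes A^e * Σ count * d^(L-1):
Powers of d = -A^2 - A^-2: d^2 = A^4 + 2 + A^-4; d^3 = -A^6 - 3*A^2 - 3*A^-2 - A^-6; d^4 = A^8 + 4*A^4 + 6 + 4*A^-4 + A^-8; d^5 = -A^10 - 5*A^6 - 10*A^2 - 10*A^-2 - 5*A^-6 - A^-10.
  A^9 * (d^4) = A^17 + 4*A^13 + 6*A^9 + 4*A^5 + A
  A^7 * (9*d^3) = -9*A^13 - 27*A^9 - 27*A^5 - 9*A
  A^5 * (31*d^2 + 5*d^4) = 5*A^13 + 51*A^9 + 92*A^5 + 51*A + 5*A^-3
  A^3 * (48*d + 35*d^3 + d^5) = -A^13 - 40*A^9 - 163*A^5 - 163*A - 40*A^-3 - A^-7
  A^1 * (28 + 86*d^2 + 12*d^4) = 12*A^9 + 134*A^5 + 272*A + 134*A^-3 + 12*A^-7
  A^-1 * (82*d + 43*d^3 + d^5) = -A^9 - 48*A^5 - 221*A - 221*A^-3 - 48*A^-7 - A^-11
  A^-3 * (20 + 58*d^2 + 6*d^4) = 6*A^5 + 82*A + 172*A^-3 + 82*A^-7 + 6*A^-11
  A^-5 * (25*d + 11*d^3) = -11*A - 58*A^-3 - 58*A^-7 - 11*A^-11
  A^-7 * (3 + 6*d^2) = 6*A^-3 + 15*A^-7 + 6*A^-11
  A^-9 * (d) = -A^-7 - A^-11
Summing the groups: <K> = A^17 - A^13 + A^9 - 2*A^5 + 2*A - 2*A^-3 + A^-7 - A^-11
Normalise by the writhe: (-A^3)^(-w) = (-A^3)^(5) = -A^15, so f(A) = -A^15 * <K> = -A^32 + A^28 - A^24 + 2*A^20 - 2*A^16 + 2*A^12 - A^8 + A^4.
Substitute A = t^(-1/4), i.e. A^e → t^(-e/4): V(t) = t^-1 - t^-2 + 2*t^-3 - 2*t^-4 + 2*t^-5 - t^-6 + t^-7 - t^-8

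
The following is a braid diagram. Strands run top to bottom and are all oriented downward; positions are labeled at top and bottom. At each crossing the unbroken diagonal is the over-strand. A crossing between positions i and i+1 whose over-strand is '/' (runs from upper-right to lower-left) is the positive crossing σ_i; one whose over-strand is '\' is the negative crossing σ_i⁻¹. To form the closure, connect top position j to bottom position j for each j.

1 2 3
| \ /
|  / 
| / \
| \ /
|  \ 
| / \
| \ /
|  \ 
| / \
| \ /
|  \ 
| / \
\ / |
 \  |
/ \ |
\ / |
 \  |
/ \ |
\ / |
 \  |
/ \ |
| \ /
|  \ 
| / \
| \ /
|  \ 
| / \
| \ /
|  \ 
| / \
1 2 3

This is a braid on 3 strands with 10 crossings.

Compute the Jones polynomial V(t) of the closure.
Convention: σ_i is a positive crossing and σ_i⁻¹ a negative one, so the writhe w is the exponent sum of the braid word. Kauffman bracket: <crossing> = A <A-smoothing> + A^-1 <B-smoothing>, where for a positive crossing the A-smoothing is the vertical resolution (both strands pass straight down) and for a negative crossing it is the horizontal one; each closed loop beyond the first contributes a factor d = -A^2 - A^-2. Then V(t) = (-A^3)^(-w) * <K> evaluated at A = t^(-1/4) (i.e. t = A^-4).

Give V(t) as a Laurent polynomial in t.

Reading the diagram top to bottom ('/'-over between positions i,i+1 = s_i, '\'-over = s_i^-1): braid word = s2 s2^-1 s2^-1 s2^-1 s1^-1 s1^-1 s1^-1 s2^-1 s2^-1 s2^-1.
The presented braid s2 s2^-1 s2^-1 s2^-1 s1^-1 s1^-1 s1^-1 s2^-1 s2^-1 s2^-1 on 3 strands reduces by inverse Markov moves (closure unchanged at each step):
  Deconjugate: the word is γ·β·γ⁻¹ with γ = s2 (prefix) and γ⁻¹ = s2^-1 (suffix); strip both.
Reduced to β = s2^-1 s2^-1 s2^-1 s1^-1 s1^-1 s1^-1 s2^-1 s2^-1 on 3 strands, 8 crossings.
Compute on β:
Braid: s2^-1 s2^-1 s2^-1 s1^-1 s1^-1 s1^-1 s2^-1 s2^-1 on 3 strands, 8 crossings.
Writhe w = (#positive) - (#negative) = 0 - 8 = -8.
Enumerate smoothing states for the bracket polynomial. There are 2^8 = 256 states.
Each crossing splits two ways (0=vertical, 1=horizontal). The state's weight is A^(#A-smoothings - #B-smoothings) * d^(loops - 1).
Tabulate the states by total A-exponent and number of loops L (A-exp: L × count):
  A^8: L=7 ×1
  A^6: L=6 ×8
  A^4: L=5 ×28
  A^2: L=4 ×55, L=6 ×1
  A^0: L=3 ×65, L=5 ×5
  A^-2: L=2 ×45, L=4 ×11
  A^-4: L=1 ×15, L=3 ×13
  A^-6: L=2 ×8
  A^-8: L=3 ×1
Each group contributes A^e * Σ count * d^(L-1):
Powers of d = -A^2 - A^-2: d^2 = A^4 + 2 + A^-4; d^3 = -A^6 - 3*A^2 - 3*A^-2 - A^-6; d^4 = A^8 + 4*A^4 + 6 + 4*A^-4 + A^-8; d^5 = -A^10 - 5*A^6 - 10*A^2 - 10*A^-2 - 5*A^-6 - A^-10; d^6 = A^12 + 6*A^8 + 15*A^4 + 20 + 15*A^-4 + 6*A^-8 + A^-12.
  A^8 * (d^6) = A^20 + 6*A^16 + 15*A^12 + 20*A^8 + 15*A^4 + 6 + A^-4
  A^6 * (8*d^5) = -8*A^16 - 40*A^12 - 80*A^8 - 80*A^4 - 40 - 8*A^-4
  A^4 * (28*d^4) = 28*A^12 + 112*A^8 + 168*A^4 + 112 + 28*A^-4
  A^2 * (55*d^3 + d^5) = -A^12 - 60*A^8 - 175*A^4 - 175 - 60*A^-4 - A^-8
  A^0 * (65*d^2 + 5*d^4) = 5*A^8 + 85*A^4 + 160 + 85*A^-4 + 5*A^-8
  A^-2 * (45*d + 11*d^3) = -11*A^4 - 78 - 78*A^-4 - 11*A^-8
  A^-4 * (15 + 13*d^2) = 13 + 41*A^-4 + 13*A^-8
  A^-6 * (8*d) = -8*A^-4 - 8*A^-8
  A^-8 * (d^2) = A^-4 + 2*A^-8 + A^-12
Summing the groups: <K> = A^20 - 2*A^16 + 2*A^12 - 3*A^8 + 2*A^4 - 2 + 2*A^-4 + A^-12
Normalise by the writhe: (-A^3)^(-w) = (-A^3)^(8) = A^24, so f(A) = A^24 * <K> = A^44 - 2*A^40 + 2*A^36 - 3*A^32 + 2*A^28 - 2*A^24 + 2*A^20 + A^12.
Substitute A = t^(-1/4), i.e. A^e → t^(-e/4): V(t) = t^-3 + 2*t^-5 - 2*t^-6 + 2*t^-7 - 3*t^-8 + 2*t^-9 - 2*t^-10 + t^-11

Answer: t^-3 + 2*t^-5 - 2*t^-6 + 2*t^-7 - 3*t^-8 + 2*t^-9 - 2*t^-10 + t^-11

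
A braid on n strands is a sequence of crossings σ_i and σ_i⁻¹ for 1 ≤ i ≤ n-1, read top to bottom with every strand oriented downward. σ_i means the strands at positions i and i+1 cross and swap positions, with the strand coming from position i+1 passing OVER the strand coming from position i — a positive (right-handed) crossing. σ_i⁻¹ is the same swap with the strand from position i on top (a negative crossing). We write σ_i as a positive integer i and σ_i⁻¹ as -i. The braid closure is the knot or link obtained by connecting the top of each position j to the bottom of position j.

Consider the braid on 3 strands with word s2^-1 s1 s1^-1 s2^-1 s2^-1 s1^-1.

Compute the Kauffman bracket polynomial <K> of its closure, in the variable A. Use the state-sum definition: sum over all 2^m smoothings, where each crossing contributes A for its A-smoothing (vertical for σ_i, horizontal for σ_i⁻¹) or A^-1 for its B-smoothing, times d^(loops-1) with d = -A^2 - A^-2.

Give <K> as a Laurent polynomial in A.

First cancel adjacent σ_i σ_i⁻¹ pairs (Reidemeister II — same braid, same closure): s2^-1 s1 s1^-1 s2^-1 s2^-1 s1^-1 → s2^-1 s2^-1 s2^-1 s1^-1.
Braid: s2^-1 s2^-1 s2^-1 s1^-1 on 3 strands, 4 crossings.
Writhe w = (#positive) - (#negative) = 0 - 4 = -4.
State-sum expansion of <K>. There are 2^4 = 16 states.
Smooth each crossing (0=||, 1=⌣⌢); contribution A^(Σ sign_k(1-2s_k)) * d^(L-1).
  state 0000: A-exp=-4, loops=3, term = A^-4 * d^2
  state 0001: A-exp=-2, loops=2, term = A^-2 * d^1
  state 0010: A-exp=-2, loops=2, term = A^-2 * d^1
  state 0011: A-exp=+0, loops=1, term = A^0 * d^0
  state 0100: A-exp=-2, loops=2, term = A^-2 * d^1
  state 0101: A-exp=+0, loops=1, term = A^0 * d^0
  state 0110: A-exp=+0, loops=3, term = A^0 * d^2
  state 0111: A-exp=+2, loops=2, term = A^2 * d^1
  state 1000: A-exp=-2, loops=2, term = A^-2 * d^1
  state 1001: A-exp=+0, loops=1, term = A^0 * d^0
  state 1010: A-exp=+0, loops=3, term = A^0 * d^2
  state 1011: A-exp=+2, loops=2, term = A^2 * d^1
  state 1100: A-exp=+0, loops=3, term = A^0 * d^2
  state 1101: A-exp=+2, loops=2, term = A^2 * d^1
  state 1110: A-exp=+2, loops=4, term = A^2 * d^3
  state 1111: A-exp=+4, loops=3, term = A^4 * d^2
Collect the terms by A-exponent (count of states per loop number):
Powers of d = -A^2 - A^-2: d^2 = A^4 + 2 + A^-4; d^3 = -A^6 - 3*A^2 - 3*A^-2 - A^-6.
  A^4 * (d^2) = A^8 + 2*A^4 + 1
  A^2 * (3*d + d^3) = -A^8 - 6*A^4 - 6 - A^-4
  A^0 * (3 + 3*d^2) = 3*A^4 + 9 + 3*A^-4
  A^-2 * (4*d) = -4 - 4*A^-4
  A^-4 * (d^2) = 1 + 2*A^-4 + A^-8
Summing the groups: <K> = -A^4 + 1 + A^-8

Answer: -A^4 + 1 + A^-8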